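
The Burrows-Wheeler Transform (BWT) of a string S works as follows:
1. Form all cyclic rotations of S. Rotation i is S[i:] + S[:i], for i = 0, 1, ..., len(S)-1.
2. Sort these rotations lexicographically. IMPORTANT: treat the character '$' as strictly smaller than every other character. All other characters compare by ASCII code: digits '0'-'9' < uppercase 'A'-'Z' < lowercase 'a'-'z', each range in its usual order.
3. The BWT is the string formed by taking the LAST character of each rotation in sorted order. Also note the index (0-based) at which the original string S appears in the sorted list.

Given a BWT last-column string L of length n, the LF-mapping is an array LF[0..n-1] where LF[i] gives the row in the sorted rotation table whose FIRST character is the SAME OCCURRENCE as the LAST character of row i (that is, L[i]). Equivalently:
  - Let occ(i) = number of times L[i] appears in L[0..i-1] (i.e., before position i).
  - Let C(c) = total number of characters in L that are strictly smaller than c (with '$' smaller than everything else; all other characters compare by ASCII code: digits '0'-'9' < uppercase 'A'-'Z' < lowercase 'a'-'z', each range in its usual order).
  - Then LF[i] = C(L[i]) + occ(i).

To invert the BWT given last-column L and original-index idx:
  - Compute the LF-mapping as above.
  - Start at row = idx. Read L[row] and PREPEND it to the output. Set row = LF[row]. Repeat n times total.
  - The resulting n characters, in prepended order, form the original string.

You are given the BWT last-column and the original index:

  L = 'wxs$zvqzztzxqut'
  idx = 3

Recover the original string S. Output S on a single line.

Answer: sqzvtzxztxquzw$

Derivation:
LF mapping: 8 9 3 0 11 7 1 12 13 4 14 10 2 6 5
Walk LF starting at row 3, prepending L[row]:
  step 1: row=3, L[3]='$', prepend. Next row=LF[3]=0
  step 2: row=0, L[0]='w', prepend. Next row=LF[0]=8
  step 3: row=8, L[8]='z', prepend. Next row=LF[8]=13
  step 4: row=13, L[13]='u', prepend. Next row=LF[13]=6
  step 5: row=6, L[6]='q', prepend. Next row=LF[6]=1
  step 6: row=1, L[1]='x', prepend. Next row=LF[1]=9
  step 7: row=9, L[9]='t', prepend. Next row=LF[9]=4
  step 8: row=4, L[4]='z', prepend. Next row=LF[4]=11
  step 9: row=11, L[11]='x', prepend. Next row=LF[11]=10
  step 10: row=10, L[10]='z', prepend. Next row=LF[10]=14
  step 11: row=14, L[14]='t', prepend. Next row=LF[14]=5
  step 12: row=5, L[5]='v', prepend. Next row=LF[5]=7
  step 13: row=7, L[7]='z', prepend. Next row=LF[7]=12
  step 14: row=12, L[12]='q', prepend. Next row=LF[12]=2
  step 15: row=2, L[2]='s', prepend. Next row=LF[2]=3
Reversed output: sqzvtzxztxquzw$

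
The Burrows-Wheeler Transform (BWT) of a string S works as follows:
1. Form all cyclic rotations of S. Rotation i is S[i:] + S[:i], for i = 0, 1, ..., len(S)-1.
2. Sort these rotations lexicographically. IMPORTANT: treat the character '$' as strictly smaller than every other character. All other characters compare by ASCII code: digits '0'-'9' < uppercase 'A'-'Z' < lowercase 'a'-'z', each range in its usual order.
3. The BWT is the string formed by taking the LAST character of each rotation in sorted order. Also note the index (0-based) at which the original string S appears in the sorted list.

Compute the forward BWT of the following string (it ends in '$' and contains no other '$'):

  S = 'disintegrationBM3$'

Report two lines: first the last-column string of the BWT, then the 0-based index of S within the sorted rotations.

Answer: 3MnBr$testdoiigina
5

Derivation:
All 18 rotations (rotation i = S[i:]+S[:i]):
  rot[0] = disintegrationBM3$
  rot[1] = isintegrationBM3$d
  rot[2] = sintegrationBM3$di
  rot[3] = integrationBM3$dis
  rot[4] = ntegrationBM3$disi
  rot[5] = tegrationBM3$disin
  rot[6] = egrationBM3$disint
  rot[7] = grationBM3$disinte
  rot[8] = rationBM3$disinteg
  rot[9] = ationBM3$disintegr
  rot[10] = tionBM3$disintegra
  rot[11] = ionBM3$disintegrat
  rot[12] = onBM3$disintegrati
  rot[13] = nBM3$disintegratio
  rot[14] = BM3$disintegration
  rot[15] = M3$disintegrationB
  rot[16] = 3$disintegrationBM
  rot[17] = $disintegrationBM3
Sorted (with $ < everything):
  sorted[0] = $disintegrationBM3  (last char: '3')
  sorted[1] = 3$disintegrationBM  (last char: 'M')
  sorted[2] = BM3$disintegration  (last char: 'n')
  sorted[3] = M3$disintegrationB  (last char: 'B')
  sorted[4] = ationBM3$disintegr  (last char: 'r')
  sorted[5] = disintegrationBM3$  (last char: '$')
  sorted[6] = egrationBM3$disint  (last char: 't')
  sorted[7] = grationBM3$disinte  (last char: 'e')
  sorted[8] = integrationBM3$dis  (last char: 's')
  sorted[9] = ionBM3$disintegrat  (last char: 't')
  sorted[10] = isintegrationBM3$d  (last char: 'd')
  sorted[11] = nBM3$disintegratio  (last char: 'o')
  sorted[12] = ntegrationBM3$disi  (last char: 'i')
  sorted[13] = onBM3$disintegrati  (last char: 'i')
  sorted[14] = rationBM3$disinteg  (last char: 'g')
  sorted[15] = sintegrationBM3$di  (last char: 'i')
  sorted[16] = tegrationBM3$disin  (last char: 'n')
  sorted[17] = tionBM3$disintegra  (last char: 'a')
Last column: 3MnBr$testdoiigina
Original string S is at sorted index 5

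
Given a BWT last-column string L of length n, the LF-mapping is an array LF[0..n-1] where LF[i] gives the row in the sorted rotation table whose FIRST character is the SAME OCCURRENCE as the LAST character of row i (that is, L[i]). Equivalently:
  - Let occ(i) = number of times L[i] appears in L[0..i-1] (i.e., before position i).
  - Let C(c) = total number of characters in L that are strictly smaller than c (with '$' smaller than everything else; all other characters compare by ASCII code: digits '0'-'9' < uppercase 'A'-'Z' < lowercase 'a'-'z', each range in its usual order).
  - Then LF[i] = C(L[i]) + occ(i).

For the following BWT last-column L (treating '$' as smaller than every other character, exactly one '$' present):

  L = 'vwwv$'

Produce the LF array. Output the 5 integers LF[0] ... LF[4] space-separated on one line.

Char counts: '$':1, 'v':2, 'w':2
C (first-col start): C('$')=0, C('v')=1, C('w')=3
L[0]='v': occ=0, LF[0]=C('v')+0=1+0=1
L[1]='w': occ=0, LF[1]=C('w')+0=3+0=3
L[2]='w': occ=1, LF[2]=C('w')+1=3+1=4
L[3]='v': occ=1, LF[3]=C('v')+1=1+1=2
L[4]='$': occ=0, LF[4]=C('$')+0=0+0=0

Answer: 1 3 4 2 0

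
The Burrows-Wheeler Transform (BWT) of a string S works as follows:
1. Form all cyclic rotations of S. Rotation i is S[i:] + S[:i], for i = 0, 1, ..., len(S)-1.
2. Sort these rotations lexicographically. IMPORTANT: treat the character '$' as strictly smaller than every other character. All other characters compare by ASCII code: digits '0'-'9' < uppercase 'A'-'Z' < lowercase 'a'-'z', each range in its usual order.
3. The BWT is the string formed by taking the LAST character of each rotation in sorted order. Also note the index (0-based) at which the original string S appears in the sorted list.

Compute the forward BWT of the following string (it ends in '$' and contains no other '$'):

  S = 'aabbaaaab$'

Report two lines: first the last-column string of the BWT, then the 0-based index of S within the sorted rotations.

Answer: bbaa$aaaba
4

Derivation:
All 10 rotations (rotation i = S[i:]+S[:i]):
  rot[0] = aabbaaaab$
  rot[1] = abbaaaab$a
  rot[2] = bbaaaab$aa
  rot[3] = baaaab$aab
  rot[4] = aaaab$aabb
  rot[5] = aaab$aabba
  rot[6] = aab$aabbaa
  rot[7] = ab$aabbaaa
  rot[8] = b$aabbaaaa
  rot[9] = $aabbaaaab
Sorted (with $ < everything):
  sorted[0] = $aabbaaaab  (last char: 'b')
  sorted[1] = aaaab$aabb  (last char: 'b')
  sorted[2] = aaab$aabba  (last char: 'a')
  sorted[3] = aab$aabbaa  (last char: 'a')
  sorted[4] = aabbaaaab$  (last char: '$')
  sorted[5] = ab$aabbaaa  (last char: 'a')
  sorted[6] = abbaaaab$a  (last char: 'a')
  sorted[7] = b$aabbaaaa  (last char: 'a')
  sorted[8] = baaaab$aab  (last char: 'b')
  sorted[9] = bbaaaab$aa  (last char: 'a')
Last column: bbaa$aaaba
Original string S is at sorted index 4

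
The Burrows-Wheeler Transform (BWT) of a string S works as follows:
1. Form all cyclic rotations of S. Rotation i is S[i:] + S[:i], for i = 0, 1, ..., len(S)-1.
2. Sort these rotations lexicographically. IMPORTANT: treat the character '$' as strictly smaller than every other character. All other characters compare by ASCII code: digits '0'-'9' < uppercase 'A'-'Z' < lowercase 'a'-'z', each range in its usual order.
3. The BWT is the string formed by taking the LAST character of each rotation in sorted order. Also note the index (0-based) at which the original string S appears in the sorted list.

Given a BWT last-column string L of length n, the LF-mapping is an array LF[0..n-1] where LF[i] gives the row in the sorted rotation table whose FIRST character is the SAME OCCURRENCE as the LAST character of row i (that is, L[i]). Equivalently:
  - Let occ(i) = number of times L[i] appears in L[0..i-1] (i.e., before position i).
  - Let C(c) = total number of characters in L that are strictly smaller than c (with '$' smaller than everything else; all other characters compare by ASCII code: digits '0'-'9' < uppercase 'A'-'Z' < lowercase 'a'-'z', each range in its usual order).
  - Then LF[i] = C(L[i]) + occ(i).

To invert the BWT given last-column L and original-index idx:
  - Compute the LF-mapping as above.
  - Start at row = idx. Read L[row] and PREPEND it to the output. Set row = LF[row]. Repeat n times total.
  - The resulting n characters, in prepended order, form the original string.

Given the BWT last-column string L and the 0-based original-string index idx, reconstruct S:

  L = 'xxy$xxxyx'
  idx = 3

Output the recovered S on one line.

Answer: xxxxyyxx$

Derivation:
LF mapping: 1 2 7 0 3 4 5 8 6
Walk LF starting at row 3, prepending L[row]:
  step 1: row=3, L[3]='$', prepend. Next row=LF[3]=0
  step 2: row=0, L[0]='x', prepend. Next row=LF[0]=1
  step 3: row=1, L[1]='x', prepend. Next row=LF[1]=2
  step 4: row=2, L[2]='y', prepend. Next row=LF[2]=7
  step 5: row=7, L[7]='y', prepend. Next row=LF[7]=8
  step 6: row=8, L[8]='x', prepend. Next row=LF[8]=6
  step 7: row=6, L[6]='x', prepend. Next row=LF[6]=5
  step 8: row=5, L[5]='x', prepend. Next row=LF[5]=4
  step 9: row=4, L[4]='x', prepend. Next row=LF[4]=3
Reversed output: xxxxyyxx$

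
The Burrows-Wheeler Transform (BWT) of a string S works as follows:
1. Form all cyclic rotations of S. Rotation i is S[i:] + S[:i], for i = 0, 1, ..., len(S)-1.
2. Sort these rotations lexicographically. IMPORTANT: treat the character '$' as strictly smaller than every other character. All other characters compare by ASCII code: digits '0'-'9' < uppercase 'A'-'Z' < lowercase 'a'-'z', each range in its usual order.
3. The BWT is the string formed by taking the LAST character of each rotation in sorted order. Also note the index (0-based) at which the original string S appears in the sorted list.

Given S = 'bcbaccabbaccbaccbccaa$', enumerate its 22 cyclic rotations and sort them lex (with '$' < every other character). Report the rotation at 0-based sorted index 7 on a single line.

Answer: baccabbaccbaccbccaa$bc

Derivation:
All 22 rotations (rotation i = S[i:]+S[:i]):
  rot[0] = bcbaccabbaccbaccbccaa$
  rot[1] = cbaccabbaccbaccbccaa$b
  rot[2] = baccabbaccbaccbccaa$bc
  rot[3] = accabbaccbaccbccaa$bcb
  rot[4] = ccabbaccbaccbccaa$bcba
  rot[5] = cabbaccbaccbccaa$bcbac
  rot[6] = abbaccbaccbccaa$bcbacc
  rot[7] = bbaccbaccbccaa$bcbacca
  rot[8] = baccbaccbccaa$bcbaccab
  rot[9] = accbaccbccaa$bcbaccabb
  rot[10] = ccbaccbccaa$bcbaccabba
  rot[11] = cbaccbccaa$bcbaccabbac
  rot[12] = baccbccaa$bcbaccabbacc
  rot[13] = accbccaa$bcbaccabbaccb
  rot[14] = ccbccaa$bcbaccabbaccba
  rot[15] = cbccaa$bcbaccabbaccbac
  rot[16] = bccaa$bcbaccabbaccbacc
  rot[17] = ccaa$bcbaccabbaccbaccb
  rot[18] = caa$bcbaccabbaccbaccbc
  rot[19] = aa$bcbaccabbaccbaccbcc
  rot[20] = a$bcbaccabbaccbaccbcca
  rot[21] = $bcbaccabbaccbaccbccaa
Sorted (with $ < everything):
  sorted[0] = $bcbaccabbaccbaccbccaa
  sorted[1] = a$bcbaccabbaccbaccbcca
  sorted[2] = aa$bcbaccabbaccbaccbcc
  sorted[3] = abbaccbaccbccaa$bcbacc
  sorted[4] = accabbaccbaccbccaa$bcb
  sorted[5] = accbaccbccaa$bcbaccabb
  sorted[6] = accbccaa$bcbaccabbaccb
  sorted[7] = baccabbaccbaccbccaa$bc
  sorted[8] = baccbaccbccaa$bcbaccab
  sorted[9] = baccbccaa$bcbaccabbacc
  sorted[10] = bbaccbaccbccaa$bcbacca
  sorted[11] = bcbaccabbaccbaccbccaa$
  sorted[12] = bccaa$bcbaccabbaccbacc
  sorted[13] = caa$bcbaccabbaccbaccbc
  sorted[14] = cabbaccbaccbccaa$bcbac
  sorted[15] = cbaccabbaccbaccbccaa$b
  sorted[16] = cbaccbccaa$bcbaccabbac
  sorted[17] = cbccaa$bcbaccabbaccbac
  sorted[18] = ccaa$bcbaccabbaccbaccb
  sorted[19] = ccabbaccbaccbccaa$bcba
  sorted[20] = ccbaccbccaa$bcbaccabba
  sorted[21] = ccbccaa$bcbaccabbaccba
sorted[7] = baccabbaccbaccbccaa$bc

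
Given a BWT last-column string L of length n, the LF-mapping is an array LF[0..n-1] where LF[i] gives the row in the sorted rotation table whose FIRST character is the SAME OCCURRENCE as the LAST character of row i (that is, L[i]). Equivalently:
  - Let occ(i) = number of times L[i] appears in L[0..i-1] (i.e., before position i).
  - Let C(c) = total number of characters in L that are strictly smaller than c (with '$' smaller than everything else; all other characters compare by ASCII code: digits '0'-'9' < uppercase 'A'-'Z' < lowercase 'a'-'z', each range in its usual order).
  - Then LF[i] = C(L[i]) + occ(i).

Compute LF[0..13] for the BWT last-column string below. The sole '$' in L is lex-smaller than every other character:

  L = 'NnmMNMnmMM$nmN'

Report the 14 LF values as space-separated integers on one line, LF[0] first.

Answer: 5 11 8 1 6 2 12 9 3 4 0 13 10 7

Derivation:
Char counts: '$':1, 'M':4, 'N':3, 'm':3, 'n':3
C (first-col start): C('$')=0, C('M')=1, C('N')=5, C('m')=8, C('n')=11
L[0]='N': occ=0, LF[0]=C('N')+0=5+0=5
L[1]='n': occ=0, LF[1]=C('n')+0=11+0=11
L[2]='m': occ=0, LF[2]=C('m')+0=8+0=8
L[3]='M': occ=0, LF[3]=C('M')+0=1+0=1
L[4]='N': occ=1, LF[4]=C('N')+1=5+1=6
L[5]='M': occ=1, LF[5]=C('M')+1=1+1=2
L[6]='n': occ=1, LF[6]=C('n')+1=11+1=12
L[7]='m': occ=1, LF[7]=C('m')+1=8+1=9
L[8]='M': occ=2, LF[8]=C('M')+2=1+2=3
L[9]='M': occ=3, LF[9]=C('M')+3=1+3=4
L[10]='$': occ=0, LF[10]=C('$')+0=0+0=0
L[11]='n': occ=2, LF[11]=C('n')+2=11+2=13
L[12]='m': occ=2, LF[12]=C('m')+2=8+2=10
L[13]='N': occ=2, LF[13]=C('N')+2=5+2=7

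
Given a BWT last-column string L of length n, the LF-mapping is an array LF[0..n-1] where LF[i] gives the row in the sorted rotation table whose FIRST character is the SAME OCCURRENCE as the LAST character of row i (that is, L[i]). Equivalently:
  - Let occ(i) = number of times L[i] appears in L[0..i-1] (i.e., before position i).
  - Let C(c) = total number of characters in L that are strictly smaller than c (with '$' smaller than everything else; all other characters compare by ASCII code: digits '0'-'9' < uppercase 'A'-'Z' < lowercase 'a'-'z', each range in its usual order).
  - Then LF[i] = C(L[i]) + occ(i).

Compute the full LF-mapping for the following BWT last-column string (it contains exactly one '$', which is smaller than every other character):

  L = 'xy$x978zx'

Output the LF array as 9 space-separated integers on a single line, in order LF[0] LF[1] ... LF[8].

Answer: 4 7 0 5 3 1 2 8 6

Derivation:
Char counts: '$':1, '7':1, '8':1, '9':1, 'x':3, 'y':1, 'z':1
C (first-col start): C('$')=0, C('7')=1, C('8')=2, C('9')=3, C('x')=4, C('y')=7, C('z')=8
L[0]='x': occ=0, LF[0]=C('x')+0=4+0=4
L[1]='y': occ=0, LF[1]=C('y')+0=7+0=7
L[2]='$': occ=0, LF[2]=C('$')+0=0+0=0
L[3]='x': occ=1, LF[3]=C('x')+1=4+1=5
L[4]='9': occ=0, LF[4]=C('9')+0=3+0=3
L[5]='7': occ=0, LF[5]=C('7')+0=1+0=1
L[6]='8': occ=0, LF[6]=C('8')+0=2+0=2
L[7]='z': occ=0, LF[7]=C('z')+0=8+0=8
L[8]='x': occ=2, LF[8]=C('x')+2=4+2=6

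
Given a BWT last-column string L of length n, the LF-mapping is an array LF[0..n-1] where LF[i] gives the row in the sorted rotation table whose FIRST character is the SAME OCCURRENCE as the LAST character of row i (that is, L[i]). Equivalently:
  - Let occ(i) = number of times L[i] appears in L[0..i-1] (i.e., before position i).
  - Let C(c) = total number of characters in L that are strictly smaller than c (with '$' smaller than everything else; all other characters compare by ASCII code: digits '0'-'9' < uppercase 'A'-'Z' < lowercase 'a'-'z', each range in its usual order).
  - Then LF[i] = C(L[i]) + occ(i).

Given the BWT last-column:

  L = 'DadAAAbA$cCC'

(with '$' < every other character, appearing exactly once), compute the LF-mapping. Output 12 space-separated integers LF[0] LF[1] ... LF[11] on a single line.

Answer: 7 8 11 1 2 3 9 4 0 10 5 6

Derivation:
Char counts: '$':1, 'A':4, 'C':2, 'D':1, 'a':1, 'b':1, 'c':1, 'd':1
C (first-col start): C('$')=0, C('A')=1, C('C')=5, C('D')=7, C('a')=8, C('b')=9, C('c')=10, C('d')=11
L[0]='D': occ=0, LF[0]=C('D')+0=7+0=7
L[1]='a': occ=0, LF[1]=C('a')+0=8+0=8
L[2]='d': occ=0, LF[2]=C('d')+0=11+0=11
L[3]='A': occ=0, LF[3]=C('A')+0=1+0=1
L[4]='A': occ=1, LF[4]=C('A')+1=1+1=2
L[5]='A': occ=2, LF[5]=C('A')+2=1+2=3
L[6]='b': occ=0, LF[6]=C('b')+0=9+0=9
L[7]='A': occ=3, LF[7]=C('A')+3=1+3=4
L[8]='$': occ=0, LF[8]=C('$')+0=0+0=0
L[9]='c': occ=0, LF[9]=C('c')+0=10+0=10
L[10]='C': occ=0, LF[10]=C('C')+0=5+0=5
L[11]='C': occ=1, LF[11]=C('C')+1=5+1=6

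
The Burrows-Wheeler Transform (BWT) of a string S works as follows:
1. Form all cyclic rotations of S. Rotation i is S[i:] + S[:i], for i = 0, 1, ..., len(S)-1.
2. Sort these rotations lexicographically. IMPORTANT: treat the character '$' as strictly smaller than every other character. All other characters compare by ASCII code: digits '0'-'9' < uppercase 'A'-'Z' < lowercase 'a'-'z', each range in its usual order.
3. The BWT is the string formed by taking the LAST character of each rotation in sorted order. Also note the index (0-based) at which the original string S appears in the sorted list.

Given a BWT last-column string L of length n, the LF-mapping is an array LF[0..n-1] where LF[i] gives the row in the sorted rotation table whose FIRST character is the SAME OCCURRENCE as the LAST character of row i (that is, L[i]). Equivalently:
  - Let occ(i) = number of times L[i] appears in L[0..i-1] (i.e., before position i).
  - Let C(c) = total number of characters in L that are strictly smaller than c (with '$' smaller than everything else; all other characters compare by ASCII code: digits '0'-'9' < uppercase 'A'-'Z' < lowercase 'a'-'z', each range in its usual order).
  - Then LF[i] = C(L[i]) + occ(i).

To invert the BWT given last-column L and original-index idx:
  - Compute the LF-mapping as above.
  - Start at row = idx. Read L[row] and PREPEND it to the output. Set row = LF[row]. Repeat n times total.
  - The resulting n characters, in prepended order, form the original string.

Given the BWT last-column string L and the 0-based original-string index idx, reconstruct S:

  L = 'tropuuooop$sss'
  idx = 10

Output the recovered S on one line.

Answer: suporoopsuost$

Derivation:
LF mapping: 11 7 1 5 12 13 2 3 4 6 0 8 9 10
Walk LF starting at row 10, prepending L[row]:
  step 1: row=10, L[10]='$', prepend. Next row=LF[10]=0
  step 2: row=0, L[0]='t', prepend. Next row=LF[0]=11
  step 3: row=11, L[11]='s', prepend. Next row=LF[11]=8
  step 4: row=8, L[8]='o', prepend. Next row=LF[8]=4
  step 5: row=4, L[4]='u', prepend. Next row=LF[4]=12
  step 6: row=12, L[12]='s', prepend. Next row=LF[12]=9
  step 7: row=9, L[9]='p', prepend. Next row=LF[9]=6
  step 8: row=6, L[6]='o', prepend. Next row=LF[6]=2
  step 9: row=2, L[2]='o', prepend. Next row=LF[2]=1
  step 10: row=1, L[1]='r', prepend. Next row=LF[1]=7
  step 11: row=7, L[7]='o', prepend. Next row=LF[7]=3
  step 12: row=3, L[3]='p', prepend. Next row=LF[3]=5
  step 13: row=5, L[5]='u', prepend. Next row=LF[5]=13
  step 14: row=13, L[13]='s', prepend. Next row=LF[13]=10
Reversed output: suporoopsuost$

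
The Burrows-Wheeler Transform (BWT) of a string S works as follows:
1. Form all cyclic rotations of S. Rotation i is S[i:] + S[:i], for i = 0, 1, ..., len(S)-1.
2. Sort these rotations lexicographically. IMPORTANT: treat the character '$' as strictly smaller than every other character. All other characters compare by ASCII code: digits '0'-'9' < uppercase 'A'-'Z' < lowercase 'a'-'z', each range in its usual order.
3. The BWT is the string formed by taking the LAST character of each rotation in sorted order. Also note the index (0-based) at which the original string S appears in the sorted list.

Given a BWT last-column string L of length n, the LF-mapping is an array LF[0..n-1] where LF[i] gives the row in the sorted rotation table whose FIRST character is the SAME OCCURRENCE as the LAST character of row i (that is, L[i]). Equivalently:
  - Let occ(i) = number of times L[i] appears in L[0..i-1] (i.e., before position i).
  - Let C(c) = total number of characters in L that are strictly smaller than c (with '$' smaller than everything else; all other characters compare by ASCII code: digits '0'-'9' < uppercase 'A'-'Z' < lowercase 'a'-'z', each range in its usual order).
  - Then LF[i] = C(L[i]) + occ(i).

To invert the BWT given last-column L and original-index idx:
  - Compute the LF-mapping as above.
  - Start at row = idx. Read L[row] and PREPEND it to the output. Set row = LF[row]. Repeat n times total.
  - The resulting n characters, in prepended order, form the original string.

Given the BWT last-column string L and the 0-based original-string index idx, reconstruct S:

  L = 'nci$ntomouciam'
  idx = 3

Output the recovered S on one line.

LF mapping: 8 2 4 0 9 12 10 6 11 13 3 5 1 7
Walk LF starting at row 3, prepending L[row]:
  step 1: row=3, L[3]='$', prepend. Next row=LF[3]=0
  step 2: row=0, L[0]='n', prepend. Next row=LF[0]=8
  step 3: row=8, L[8]='o', prepend. Next row=LF[8]=11
  step 4: row=11, L[11]='i', prepend. Next row=LF[11]=5
  step 5: row=5, L[5]='t', prepend. Next row=LF[5]=12
  step 6: row=12, L[12]='a', prepend. Next row=LF[12]=1
  step 7: row=1, L[1]='c', prepend. Next row=LF[1]=2
  step 8: row=2, L[2]='i', prepend. Next row=LF[2]=4
  step 9: row=4, L[4]='n', prepend. Next row=LF[4]=9
  step 10: row=9, L[9]='u', prepend. Next row=LF[9]=13
  step 11: row=13, L[13]='m', prepend. Next row=LF[13]=7
  step 12: row=7, L[7]='m', prepend. Next row=LF[7]=6
  step 13: row=6, L[6]='o', prepend. Next row=LF[6]=10
  step 14: row=10, L[10]='c', prepend. Next row=LF[10]=3
Reversed output: communication$

Answer: communication$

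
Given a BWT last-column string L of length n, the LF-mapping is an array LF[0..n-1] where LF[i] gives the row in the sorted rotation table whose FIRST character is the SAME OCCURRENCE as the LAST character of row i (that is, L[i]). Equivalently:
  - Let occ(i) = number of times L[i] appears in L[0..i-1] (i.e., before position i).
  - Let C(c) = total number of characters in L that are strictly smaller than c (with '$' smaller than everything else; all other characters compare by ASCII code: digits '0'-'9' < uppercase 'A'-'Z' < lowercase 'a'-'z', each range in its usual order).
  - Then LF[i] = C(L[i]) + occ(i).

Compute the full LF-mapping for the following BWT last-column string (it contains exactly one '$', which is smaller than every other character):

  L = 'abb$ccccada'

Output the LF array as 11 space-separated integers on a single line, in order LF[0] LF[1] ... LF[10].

Char counts: '$':1, 'a':3, 'b':2, 'c':4, 'd':1
C (first-col start): C('$')=0, C('a')=1, C('b')=4, C('c')=6, C('d')=10
L[0]='a': occ=0, LF[0]=C('a')+0=1+0=1
L[1]='b': occ=0, LF[1]=C('b')+0=4+0=4
L[2]='b': occ=1, LF[2]=C('b')+1=4+1=5
L[3]='$': occ=0, LF[3]=C('$')+0=0+0=0
L[4]='c': occ=0, LF[4]=C('c')+0=6+0=6
L[5]='c': occ=1, LF[5]=C('c')+1=6+1=7
L[6]='c': occ=2, LF[6]=C('c')+2=6+2=8
L[7]='c': occ=3, LF[7]=C('c')+3=6+3=9
L[8]='a': occ=1, LF[8]=C('a')+1=1+1=2
L[9]='d': occ=0, LF[9]=C('d')+0=10+0=10
L[10]='a': occ=2, LF[10]=C('a')+2=1+2=3

Answer: 1 4 5 0 6 7 8 9 2 10 3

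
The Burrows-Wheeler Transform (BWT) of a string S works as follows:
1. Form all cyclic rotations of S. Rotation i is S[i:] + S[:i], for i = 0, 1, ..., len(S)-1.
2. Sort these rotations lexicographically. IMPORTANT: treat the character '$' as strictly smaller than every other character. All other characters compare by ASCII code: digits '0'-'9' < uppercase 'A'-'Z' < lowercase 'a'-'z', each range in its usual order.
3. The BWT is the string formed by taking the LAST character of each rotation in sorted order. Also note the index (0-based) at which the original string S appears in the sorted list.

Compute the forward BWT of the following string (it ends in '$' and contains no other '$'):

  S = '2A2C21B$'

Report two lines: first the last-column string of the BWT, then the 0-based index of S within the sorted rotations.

All 8 rotations (rotation i = S[i:]+S[:i]):
  rot[0] = 2A2C21B$
  rot[1] = A2C21B$2
  rot[2] = 2C21B$2A
  rot[3] = C21B$2A2
  rot[4] = 21B$2A2C
  rot[5] = 1B$2A2C2
  rot[6] = B$2A2C21
  rot[7] = $2A2C21B
Sorted (with $ < everything):
  sorted[0] = $2A2C21B  (last char: 'B')
  sorted[1] = 1B$2A2C2  (last char: '2')
  sorted[2] = 21B$2A2C  (last char: 'C')
  sorted[3] = 2A2C21B$  (last char: '$')
  sorted[4] = 2C21B$2A  (last char: 'A')
  sorted[5] = A2C21B$2  (last char: '2')
  sorted[6] = B$2A2C21  (last char: '1')
  sorted[7] = C21B$2A2  (last char: '2')
Last column: B2C$A212
Original string S is at sorted index 3

Answer: B2C$A212
3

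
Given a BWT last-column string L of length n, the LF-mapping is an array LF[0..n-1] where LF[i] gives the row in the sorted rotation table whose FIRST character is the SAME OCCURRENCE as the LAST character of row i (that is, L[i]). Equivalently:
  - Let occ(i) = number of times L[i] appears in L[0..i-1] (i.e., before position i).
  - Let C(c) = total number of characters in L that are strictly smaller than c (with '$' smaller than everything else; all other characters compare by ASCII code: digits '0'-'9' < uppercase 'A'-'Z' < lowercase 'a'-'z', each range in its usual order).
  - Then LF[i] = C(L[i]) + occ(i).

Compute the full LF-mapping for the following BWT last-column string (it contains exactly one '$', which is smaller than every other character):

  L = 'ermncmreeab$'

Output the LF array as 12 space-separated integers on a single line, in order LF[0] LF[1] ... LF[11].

Answer: 4 10 7 9 3 8 11 5 6 1 2 0

Derivation:
Char counts: '$':1, 'a':1, 'b':1, 'c':1, 'e':3, 'm':2, 'n':1, 'r':2
C (first-col start): C('$')=0, C('a')=1, C('b')=2, C('c')=3, C('e')=4, C('m')=7, C('n')=9, C('r')=10
L[0]='e': occ=0, LF[0]=C('e')+0=4+0=4
L[1]='r': occ=0, LF[1]=C('r')+0=10+0=10
L[2]='m': occ=0, LF[2]=C('m')+0=7+0=7
L[3]='n': occ=0, LF[3]=C('n')+0=9+0=9
L[4]='c': occ=0, LF[4]=C('c')+0=3+0=3
L[5]='m': occ=1, LF[5]=C('m')+1=7+1=8
L[6]='r': occ=1, LF[6]=C('r')+1=10+1=11
L[7]='e': occ=1, LF[7]=C('e')+1=4+1=5
L[8]='e': occ=2, LF[8]=C('e')+2=4+2=6
L[9]='a': occ=0, LF[9]=C('a')+0=1+0=1
L[10]='b': occ=0, LF[10]=C('b')+0=2+0=2
L[11]='$': occ=0, LF[11]=C('$')+0=0+0=0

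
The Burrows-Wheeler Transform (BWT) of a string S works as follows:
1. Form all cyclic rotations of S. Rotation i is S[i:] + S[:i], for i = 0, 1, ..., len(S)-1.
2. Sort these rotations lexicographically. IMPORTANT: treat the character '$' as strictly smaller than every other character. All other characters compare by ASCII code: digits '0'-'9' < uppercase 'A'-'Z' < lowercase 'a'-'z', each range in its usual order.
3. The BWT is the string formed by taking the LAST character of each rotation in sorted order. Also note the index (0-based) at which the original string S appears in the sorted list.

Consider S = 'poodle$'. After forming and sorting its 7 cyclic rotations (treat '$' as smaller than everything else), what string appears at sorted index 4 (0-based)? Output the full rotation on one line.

Answer: odle$po

Derivation:
All 7 rotations (rotation i = S[i:]+S[:i]):
  rot[0] = poodle$
  rot[1] = oodle$p
  rot[2] = odle$po
  rot[3] = dle$poo
  rot[4] = le$pood
  rot[5] = e$poodl
  rot[6] = $poodle
Sorted (with $ < everything):
  sorted[0] = $poodle
  sorted[1] = dle$poo
  sorted[2] = e$poodl
  sorted[3] = le$pood
  sorted[4] = odle$po
  sorted[5] = oodle$p
  sorted[6] = poodle$
sorted[4] = odle$po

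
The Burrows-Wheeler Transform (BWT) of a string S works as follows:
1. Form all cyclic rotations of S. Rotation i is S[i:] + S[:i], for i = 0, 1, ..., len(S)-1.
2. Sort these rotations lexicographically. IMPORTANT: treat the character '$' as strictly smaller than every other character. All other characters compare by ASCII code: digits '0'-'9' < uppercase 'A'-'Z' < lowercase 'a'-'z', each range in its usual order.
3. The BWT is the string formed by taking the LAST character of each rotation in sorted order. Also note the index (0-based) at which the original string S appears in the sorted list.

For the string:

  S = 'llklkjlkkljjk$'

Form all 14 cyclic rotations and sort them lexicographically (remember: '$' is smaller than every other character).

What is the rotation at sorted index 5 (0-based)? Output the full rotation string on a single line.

All 14 rotations (rotation i = S[i:]+S[:i]):
  rot[0] = llklkjlkkljjk$
  rot[1] = lklkjlkkljjk$l
  rot[2] = klkjlkkljjk$ll
  rot[3] = lkjlkkljjk$llk
  rot[4] = kjlkkljjk$llkl
  rot[5] = jlkkljjk$llklk
  rot[6] = lkkljjk$llklkj
  rot[7] = kkljjk$llklkjl
  rot[8] = kljjk$llklkjlk
  rot[9] = ljjk$llklkjlkk
  rot[10] = jjk$llklkjlkkl
  rot[11] = jk$llklkjlkklj
  rot[12] = k$llklkjlkkljj
  rot[13] = $llklkjlkkljjk
Sorted (with $ < everything):
  sorted[0] = $llklkjlkkljjk
  sorted[1] = jjk$llklkjlkkl
  sorted[2] = jk$llklkjlkklj
  sorted[3] = jlkkljjk$llklk
  sorted[4] = k$llklkjlkkljj
  sorted[5] = kjlkkljjk$llkl
  sorted[6] = kkljjk$llklkjl
  sorted[7] = kljjk$llklkjlk
  sorted[8] = klkjlkkljjk$ll
  sorted[9] = ljjk$llklkjlkk
  sorted[10] = lkjlkkljjk$llk
  sorted[11] = lkkljjk$llklkj
  sorted[12] = lklkjlkkljjk$l
  sorted[13] = llklkjlkkljjk$
sorted[5] = kjlkkljjk$llkl

Answer: kjlkkljjk$llkl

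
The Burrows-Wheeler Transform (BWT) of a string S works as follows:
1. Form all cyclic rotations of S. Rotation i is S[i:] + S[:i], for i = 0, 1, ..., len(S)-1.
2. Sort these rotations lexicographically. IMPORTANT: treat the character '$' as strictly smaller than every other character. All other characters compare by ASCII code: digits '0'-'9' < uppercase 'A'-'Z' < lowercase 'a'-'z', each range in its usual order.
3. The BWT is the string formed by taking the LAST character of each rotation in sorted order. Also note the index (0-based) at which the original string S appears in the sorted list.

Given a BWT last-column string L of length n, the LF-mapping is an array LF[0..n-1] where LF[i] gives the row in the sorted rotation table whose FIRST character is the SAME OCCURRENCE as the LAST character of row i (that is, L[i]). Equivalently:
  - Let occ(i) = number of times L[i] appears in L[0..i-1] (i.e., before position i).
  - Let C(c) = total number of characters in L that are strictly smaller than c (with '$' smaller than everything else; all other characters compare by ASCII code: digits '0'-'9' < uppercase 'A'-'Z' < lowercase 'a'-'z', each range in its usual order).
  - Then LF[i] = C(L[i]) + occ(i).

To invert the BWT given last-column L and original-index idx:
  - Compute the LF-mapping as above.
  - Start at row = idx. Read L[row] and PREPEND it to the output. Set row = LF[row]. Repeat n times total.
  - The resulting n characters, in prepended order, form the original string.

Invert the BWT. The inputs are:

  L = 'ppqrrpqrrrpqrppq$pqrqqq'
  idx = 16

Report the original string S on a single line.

Answer: rppqrqpqrqrprpqqqrrqpp$

Derivation:
LF mapping: 1 2 8 16 17 3 9 18 19 20 4 10 21 5 6 11 0 7 12 22 13 14 15
Walk LF starting at row 16, prepending L[row]:
  step 1: row=16, L[16]='$', prepend. Next row=LF[16]=0
  step 2: row=0, L[0]='p', prepend. Next row=LF[0]=1
  step 3: row=1, L[1]='p', prepend. Next row=LF[1]=2
  step 4: row=2, L[2]='q', prepend. Next row=LF[2]=8
  step 5: row=8, L[8]='r', prepend. Next row=LF[8]=19
  step 6: row=19, L[19]='r', prepend. Next row=LF[19]=22
  step 7: row=22, L[22]='q', prepend. Next row=LF[22]=15
  step 8: row=15, L[15]='q', prepend. Next row=LF[15]=11
  step 9: row=11, L[11]='q', prepend. Next row=LF[11]=10
  step 10: row=10, L[10]='p', prepend. Next row=LF[10]=4
  step 11: row=4, L[4]='r', prepend. Next row=LF[4]=17
  step 12: row=17, L[17]='p', prepend. Next row=LF[17]=7
  step 13: row=7, L[7]='r', prepend. Next row=LF[7]=18
  step 14: row=18, L[18]='q', prepend. Next row=LF[18]=12
  step 15: row=12, L[12]='r', prepend. Next row=LF[12]=21
  step 16: row=21, L[21]='q', prepend. Next row=LF[21]=14
  step 17: row=14, L[14]='p', prepend. Next row=LF[14]=6
  step 18: row=6, L[6]='q', prepend. Next row=LF[6]=9
  step 19: row=9, L[9]='r', prepend. Next row=LF[9]=20
  step 20: row=20, L[20]='q', prepend. Next row=LF[20]=13
  step 21: row=13, L[13]='p', prepend. Next row=LF[13]=5
  step 22: row=5, L[5]='p', prepend. Next row=LF[5]=3
  step 23: row=3, L[3]='r', prepend. Next row=LF[3]=16
Reversed output: rppqrqpqrqrprpqqqrrqpp$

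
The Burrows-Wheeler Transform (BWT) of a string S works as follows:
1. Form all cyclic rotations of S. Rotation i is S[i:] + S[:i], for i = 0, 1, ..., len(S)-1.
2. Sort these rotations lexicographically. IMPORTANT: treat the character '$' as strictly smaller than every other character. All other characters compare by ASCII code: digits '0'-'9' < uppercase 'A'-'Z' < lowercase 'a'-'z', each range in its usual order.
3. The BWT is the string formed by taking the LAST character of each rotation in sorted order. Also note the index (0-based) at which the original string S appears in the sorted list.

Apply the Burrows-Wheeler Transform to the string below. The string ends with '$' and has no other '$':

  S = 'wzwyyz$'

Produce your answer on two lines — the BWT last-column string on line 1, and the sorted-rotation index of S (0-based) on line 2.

All 7 rotations (rotation i = S[i:]+S[:i]):
  rot[0] = wzwyyz$
  rot[1] = zwyyz$w
  rot[2] = wyyz$wz
  rot[3] = yyz$wzw
  rot[4] = yz$wzwy
  rot[5] = z$wzwyy
  rot[6] = $wzwyyz
Sorted (with $ < everything):
  sorted[0] = $wzwyyz  (last char: 'z')
  sorted[1] = wyyz$wz  (last char: 'z')
  sorted[2] = wzwyyz$  (last char: '$')
  sorted[3] = yyz$wzw  (last char: 'w')
  sorted[4] = yz$wzwy  (last char: 'y')
  sorted[5] = z$wzwyy  (last char: 'y')
  sorted[6] = zwyyz$w  (last char: 'w')
Last column: zz$wyyw
Original string S is at sorted index 2

Answer: zz$wyyw
2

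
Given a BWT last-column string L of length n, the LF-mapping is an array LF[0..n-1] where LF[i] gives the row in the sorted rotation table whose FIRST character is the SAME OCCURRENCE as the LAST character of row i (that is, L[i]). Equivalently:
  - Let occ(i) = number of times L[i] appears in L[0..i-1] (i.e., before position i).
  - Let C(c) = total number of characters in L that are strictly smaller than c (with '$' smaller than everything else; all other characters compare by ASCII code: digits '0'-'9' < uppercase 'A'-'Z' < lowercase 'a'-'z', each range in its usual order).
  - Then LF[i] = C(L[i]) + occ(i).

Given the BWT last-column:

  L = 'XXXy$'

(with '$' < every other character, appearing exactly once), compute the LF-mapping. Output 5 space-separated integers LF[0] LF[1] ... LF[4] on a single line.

Answer: 1 2 3 4 0

Derivation:
Char counts: '$':1, 'X':3, 'y':1
C (first-col start): C('$')=0, C('X')=1, C('y')=4
L[0]='X': occ=0, LF[0]=C('X')+0=1+0=1
L[1]='X': occ=1, LF[1]=C('X')+1=1+1=2
L[2]='X': occ=2, LF[2]=C('X')+2=1+2=3
L[3]='y': occ=0, LF[3]=C('y')+0=4+0=4
L[4]='$': occ=0, LF[4]=C('$')+0=0+0=0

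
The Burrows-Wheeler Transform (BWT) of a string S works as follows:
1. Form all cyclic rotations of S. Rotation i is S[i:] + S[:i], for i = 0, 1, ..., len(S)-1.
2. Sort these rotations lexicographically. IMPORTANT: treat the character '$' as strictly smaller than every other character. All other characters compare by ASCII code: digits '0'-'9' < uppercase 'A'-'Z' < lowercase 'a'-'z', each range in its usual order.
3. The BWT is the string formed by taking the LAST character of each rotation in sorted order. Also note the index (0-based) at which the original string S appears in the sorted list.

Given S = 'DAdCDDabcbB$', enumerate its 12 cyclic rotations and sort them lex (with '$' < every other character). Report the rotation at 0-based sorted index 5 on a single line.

Answer: DDabcbB$DAdC

Derivation:
All 12 rotations (rotation i = S[i:]+S[:i]):
  rot[0] = DAdCDDabcbB$
  rot[1] = AdCDDabcbB$D
  rot[2] = dCDDabcbB$DA
  rot[3] = CDDabcbB$DAd
  rot[4] = DDabcbB$DAdC
  rot[5] = DabcbB$DAdCD
  rot[6] = abcbB$DAdCDD
  rot[7] = bcbB$DAdCDDa
  rot[8] = cbB$DAdCDDab
  rot[9] = bB$DAdCDDabc
  rot[10] = B$DAdCDDabcb
  rot[11] = $DAdCDDabcbB
Sorted (with $ < everything):
  sorted[0] = $DAdCDDabcbB
  sorted[1] = AdCDDabcbB$D
  sorted[2] = B$DAdCDDabcb
  sorted[3] = CDDabcbB$DAd
  sorted[4] = DAdCDDabcbB$
  sorted[5] = DDabcbB$DAdC
  sorted[6] = DabcbB$DAdCD
  sorted[7] = abcbB$DAdCDD
  sorted[8] = bB$DAdCDDabc
  sorted[9] = bcbB$DAdCDDa
  sorted[10] = cbB$DAdCDDab
  sorted[11] = dCDDabcbB$DA
sorted[5] = DDabcbB$DAdC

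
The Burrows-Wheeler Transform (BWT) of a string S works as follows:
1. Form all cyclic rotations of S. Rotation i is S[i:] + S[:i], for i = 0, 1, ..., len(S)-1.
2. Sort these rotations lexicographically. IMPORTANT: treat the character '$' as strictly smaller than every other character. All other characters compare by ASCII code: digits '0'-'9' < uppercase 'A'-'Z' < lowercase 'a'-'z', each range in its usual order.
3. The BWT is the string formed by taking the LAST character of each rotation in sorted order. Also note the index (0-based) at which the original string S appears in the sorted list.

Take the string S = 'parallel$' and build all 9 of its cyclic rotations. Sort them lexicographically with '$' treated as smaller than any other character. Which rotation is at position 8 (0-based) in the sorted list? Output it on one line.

All 9 rotations (rotation i = S[i:]+S[:i]):
  rot[0] = parallel$
  rot[1] = arallel$p
  rot[2] = rallel$pa
  rot[3] = allel$par
  rot[4] = llel$para
  rot[5] = lel$paral
  rot[6] = el$parall
  rot[7] = l$paralle
  rot[8] = $parallel
Sorted (with $ < everything):
  sorted[0] = $parallel
  sorted[1] = allel$par
  sorted[2] = arallel$p
  sorted[3] = el$parall
  sorted[4] = l$paralle
  sorted[5] = lel$paral
  sorted[6] = llel$para
  sorted[7] = parallel$
  sorted[8] = rallel$pa
sorted[8] = rallel$pa

Answer: rallel$pa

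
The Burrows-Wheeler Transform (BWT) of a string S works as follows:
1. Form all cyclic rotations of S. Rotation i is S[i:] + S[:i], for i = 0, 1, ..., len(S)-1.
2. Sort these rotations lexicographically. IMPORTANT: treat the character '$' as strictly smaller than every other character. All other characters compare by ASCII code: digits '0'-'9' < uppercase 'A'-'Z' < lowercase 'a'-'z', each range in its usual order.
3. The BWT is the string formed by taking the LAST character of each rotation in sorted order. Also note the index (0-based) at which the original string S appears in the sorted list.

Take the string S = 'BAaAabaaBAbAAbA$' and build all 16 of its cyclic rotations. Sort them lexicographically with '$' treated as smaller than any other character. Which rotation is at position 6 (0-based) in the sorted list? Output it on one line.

All 16 rotations (rotation i = S[i:]+S[:i]):
  rot[0] = BAaAabaaBAbAAbA$
  rot[1] = AaAabaaBAbAAbA$B
  rot[2] = aAabaaBAbAAbA$BA
  rot[3] = AabaaBAbAAbA$BAa
  rot[4] = abaaBAbAAbA$BAaA
  rot[5] = baaBAbAAbA$BAaAa
  rot[6] = aaBAbAAbA$BAaAab
  rot[7] = aBAbAAbA$BAaAaba
  rot[8] = BAbAAbA$BAaAabaa
  rot[9] = AbAAbA$BAaAabaaB
  rot[10] = bAAbA$BAaAabaaBA
  rot[11] = AAbA$BAaAabaaBAb
  rot[12] = AbA$BAaAabaaBAbA
  rot[13] = bA$BAaAabaaBAbAA
  rot[14] = A$BAaAabaaBAbAAb
  rot[15] = $BAaAabaaBAbAAbA
Sorted (with $ < everything):
  sorted[0] = $BAaAabaaBAbAAbA
  sorted[1] = A$BAaAabaaBAbAAb
  sorted[2] = AAbA$BAaAabaaBAb
  sorted[3] = AaAabaaBAbAAbA$B
  sorted[4] = AabaaBAbAAbA$BAa
  sorted[5] = AbA$BAaAabaaBAbA
  sorted[6] = AbAAbA$BAaAabaaB
  sorted[7] = BAaAabaaBAbAAbA$
  sorted[8] = BAbAAbA$BAaAabaa
  sorted[9] = aAabaaBAbAAbA$BA
  sorted[10] = aBAbAAbA$BAaAaba
  sorted[11] = aaBAbAAbA$BAaAab
  sorted[12] = abaaBAbAAbA$BAaA
  sorted[13] = bA$BAaAabaaBAbAA
  sorted[14] = bAAbA$BAaAabaaBA
  sorted[15] = baaBAbAAbA$BAaAa
sorted[6] = AbAAbA$BAaAabaaB

Answer: AbAAbA$BAaAabaaB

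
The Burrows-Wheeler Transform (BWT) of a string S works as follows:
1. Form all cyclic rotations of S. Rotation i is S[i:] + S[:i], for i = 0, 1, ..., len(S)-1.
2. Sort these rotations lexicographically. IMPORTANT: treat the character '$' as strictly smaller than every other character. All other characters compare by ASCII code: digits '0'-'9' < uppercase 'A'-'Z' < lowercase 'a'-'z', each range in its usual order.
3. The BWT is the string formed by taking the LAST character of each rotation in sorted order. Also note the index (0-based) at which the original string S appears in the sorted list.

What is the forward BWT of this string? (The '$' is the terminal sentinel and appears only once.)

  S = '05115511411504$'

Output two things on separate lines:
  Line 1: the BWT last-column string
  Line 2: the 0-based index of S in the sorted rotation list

All 15 rotations (rotation i = S[i:]+S[:i]):
  rot[0] = 05115511411504$
  rot[1] = 5115511411504$0
  rot[2] = 115511411504$05
  rot[3] = 15511411504$051
  rot[4] = 5511411504$0511
  rot[5] = 511411504$05115
  rot[6] = 11411504$051155
  rot[7] = 1411504$0511551
  rot[8] = 411504$05115511
  rot[9] = 11504$051155114
  rot[10] = 1504$0511551141
  rot[11] = 504$05115511411
  rot[12] = 04$051155114115
  rot[13] = 4$0511551141150
  rot[14] = $05115511411504
Sorted (with $ < everything):
  sorted[0] = $05115511411504  (last char: '4')
  sorted[1] = 04$051155114115  (last char: '5')
  sorted[2] = 05115511411504$  (last char: '$')
  sorted[3] = 11411504$051155  (last char: '5')
  sorted[4] = 11504$051155114  (last char: '4')
  sorted[5] = 115511411504$05  (last char: '5')
  sorted[6] = 1411504$0511551  (last char: '1')
  sorted[7] = 1504$0511551141  (last char: '1')
  sorted[8] = 15511411504$051  (last char: '1')
  sorted[9] = 4$0511551141150  (last char: '0')
  sorted[10] = 411504$05115511  (last char: '1')
  sorted[11] = 504$05115511411  (last char: '1')
  sorted[12] = 511411504$05115  (last char: '5')
  sorted[13] = 5115511411504$0  (last char: '0')
  sorted[14] = 5511411504$0511  (last char: '1')
Last column: 45$545111011501
Original string S is at sorted index 2

Answer: 45$545111011501
2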